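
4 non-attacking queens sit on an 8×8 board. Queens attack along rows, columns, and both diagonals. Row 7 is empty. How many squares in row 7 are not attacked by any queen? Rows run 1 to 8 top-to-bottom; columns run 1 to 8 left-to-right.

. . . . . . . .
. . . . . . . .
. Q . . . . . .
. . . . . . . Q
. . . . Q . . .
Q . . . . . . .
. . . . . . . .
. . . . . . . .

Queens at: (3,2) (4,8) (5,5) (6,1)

1

(3,2) attacks row 7 at column 2 and diagonals 6.
(4,8) attacks row 7 at column 8 and diagonals 5.
(5,5) attacks row 7 at column 5 and diagonals 3, 7.
(6,1) attacks row 7 at column 1 and diagonals 2.
Attacked columns: {1, 2, 3, 5, 6, 7, 8}. Safe: {4}.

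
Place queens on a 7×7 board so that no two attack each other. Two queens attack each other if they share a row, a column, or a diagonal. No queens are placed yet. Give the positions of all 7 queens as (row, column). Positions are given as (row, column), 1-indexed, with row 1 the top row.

Row 1: Safe: 1, 2, 3, 4, 5, 6, 7. Place at column 6.
Row 2: attacked by (1,6)→{5,6,7}. Safe: 1, 2, 3, 4. Place at column 1.
Row 3: attacked by (1,6)→{4,6}; (2,1)→{1,2}. Safe: 3, 5, 7. Place at column 3.
Row 4: attacked by (1,6)→{3,6}; (2,1)→{1,3}; (3,3)→{2,3,4}. Safe: 5, 7. Place at column 5.
Row 5: attacked by (1,6)→{2,6}; (2,1)→{1,4}; (3,3)→{1,3,5}; (4,5)→{4,5,6}. Safe: 7. Place at column 7.
Row 6: attacked by (1,6)→{1,6}; (2,1)→{1,5}; (3,3)→{3,6}; (4,5)→{3,5,7}; (5,7)→{6,7}. Safe: 2, 4. Place at column 2.
Row 7: attacked by (1,6)→{6}; (2,1)→{1,6}; (3,3)→{3,7}; (4,5)→{2,5}; (5,7)→{5,7}; (6,2)→{1,2,3}. Safe: 4. Place at column 4.
Columns [6, 1, 3, 5, 7, 2, 4], r−c [-5, 1, 0, -1, -2, 4, 3], r+c [7, 3, 6, 9, 12, 8, 11] are all distinct, so no two queens attack.

(1,6) (2,1) (3,3) (4,5) (5,7) (6,2) (7,4)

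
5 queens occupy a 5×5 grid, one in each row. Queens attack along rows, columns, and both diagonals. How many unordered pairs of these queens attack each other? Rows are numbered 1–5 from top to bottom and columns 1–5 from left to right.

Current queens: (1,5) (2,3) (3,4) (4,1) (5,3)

3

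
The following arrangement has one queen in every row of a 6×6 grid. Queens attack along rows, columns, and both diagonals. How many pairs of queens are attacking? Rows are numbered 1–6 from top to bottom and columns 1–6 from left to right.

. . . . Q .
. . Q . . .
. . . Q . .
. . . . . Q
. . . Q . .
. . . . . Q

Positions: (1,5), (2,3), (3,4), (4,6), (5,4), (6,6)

3

Same column: (3,4)–(5,4) (column 4); (4,6)–(6,6) (column 6).
Same diagonal: (2,3)–(3,4) (|2−3| = |3−4| = 1).
Total attacking pairs: 3.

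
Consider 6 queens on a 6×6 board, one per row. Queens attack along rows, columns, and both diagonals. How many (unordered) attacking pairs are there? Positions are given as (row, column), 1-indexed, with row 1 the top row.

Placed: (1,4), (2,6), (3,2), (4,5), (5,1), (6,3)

Same diagonal: (1,4)–(3,2) (|1−3| = |4−2| = 2); (4,5)–(6,3) (|4−6| = |5−3| = 2).
Total attacking pairs: 2.

2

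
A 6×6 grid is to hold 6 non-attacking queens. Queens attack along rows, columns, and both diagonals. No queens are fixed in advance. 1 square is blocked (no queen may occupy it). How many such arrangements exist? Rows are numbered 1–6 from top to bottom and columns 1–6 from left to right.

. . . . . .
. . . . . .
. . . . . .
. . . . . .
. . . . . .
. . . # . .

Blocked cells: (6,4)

3

Branch on row 1: col 1 → 0; col 2 → 1; col 3 → 0; col 4 → 1; col 5 → 1; col 6 → 0.
Sum: 0 + 1 + 0 + 1 + 1 + 0 = 3.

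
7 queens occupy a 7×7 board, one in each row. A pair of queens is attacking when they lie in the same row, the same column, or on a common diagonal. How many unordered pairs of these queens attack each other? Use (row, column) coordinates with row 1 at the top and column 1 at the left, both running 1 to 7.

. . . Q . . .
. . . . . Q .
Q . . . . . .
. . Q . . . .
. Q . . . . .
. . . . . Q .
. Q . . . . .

Same column: (2,6)–(6,6) (column 6); (5,2)–(7,2) (column 2).
Same diagonal: (4,3)–(5,2) (|4−5| = |3−2| = 1).
Total attacking pairs: 3.

3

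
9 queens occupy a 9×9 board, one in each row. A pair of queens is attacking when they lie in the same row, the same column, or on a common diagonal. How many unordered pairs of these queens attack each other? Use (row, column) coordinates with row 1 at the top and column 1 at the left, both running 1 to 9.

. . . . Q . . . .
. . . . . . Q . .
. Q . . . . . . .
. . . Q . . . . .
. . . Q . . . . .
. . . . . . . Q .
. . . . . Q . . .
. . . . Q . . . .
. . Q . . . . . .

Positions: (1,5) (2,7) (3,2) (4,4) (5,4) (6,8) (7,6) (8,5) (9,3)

7

Same column: (1,5)–(8,5) (column 5); (4,4)–(5,4) (column 4).
Same diagonal: (2,7)–(5,4) (|2−5| = |7−4| = 3); (3,2)–(5,4) (|3−5| = |2−4| = 2); (3,2)–(7,6) (|3−7| = |2−6| = 4); (5,4)–(7,6) (|5−7| = |4−6| = 2); (7,6)–(8,5) (|7−8| = |6−5| = 1).
Total attacking pairs: 7.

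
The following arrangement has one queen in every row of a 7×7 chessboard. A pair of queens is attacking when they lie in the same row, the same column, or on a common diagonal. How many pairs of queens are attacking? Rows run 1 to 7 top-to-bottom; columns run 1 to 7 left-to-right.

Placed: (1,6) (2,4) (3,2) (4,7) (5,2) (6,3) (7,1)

3

Same column: (3,2)–(5,2) (column 2).
Same diagonal: (1,6)–(5,2) (|1−5| = |6−2| = 4); (5,2)–(6,3) (|5−6| = |2−3| = 1).
Total attacking pairs: 3.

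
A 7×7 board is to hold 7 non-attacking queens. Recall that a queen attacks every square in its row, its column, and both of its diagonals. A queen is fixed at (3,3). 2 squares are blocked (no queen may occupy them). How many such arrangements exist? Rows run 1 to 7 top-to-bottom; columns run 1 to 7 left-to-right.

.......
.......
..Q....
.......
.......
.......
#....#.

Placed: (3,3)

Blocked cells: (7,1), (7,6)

4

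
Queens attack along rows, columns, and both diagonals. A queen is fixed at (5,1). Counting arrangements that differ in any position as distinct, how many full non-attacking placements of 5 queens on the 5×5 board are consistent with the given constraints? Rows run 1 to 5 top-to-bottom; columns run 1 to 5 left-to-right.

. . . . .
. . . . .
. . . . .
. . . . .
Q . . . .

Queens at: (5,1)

2

Branch on row 1: col 2 → 0; col 3 → 1; col 4 → 1.
Sum: 0 + 1 + 1 = 2.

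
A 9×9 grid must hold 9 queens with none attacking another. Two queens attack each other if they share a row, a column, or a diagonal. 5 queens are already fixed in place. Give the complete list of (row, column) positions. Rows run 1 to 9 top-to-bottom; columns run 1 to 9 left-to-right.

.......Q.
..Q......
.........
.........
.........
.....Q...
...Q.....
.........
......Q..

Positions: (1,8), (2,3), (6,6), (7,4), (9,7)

(1,8) (2,3) (3,5) (4,9) (5,1) (6,6) (7,4) (8,2) (9,7)

Row 3: attacked by (1,8)→{6,8}; (2,3)→{2,3,4}; (6,6)→{3,6,9}; (7,4)→{4,8}; (9,7)→{1,7}. Safe: 5. Place at column 5.
Row 4: attacked by (1,8)→{5,8}; (2,3)→{1,3,5}; (3,5)→{4,5,6}; (6,6)→{4,6,8}; (7,4)→{1,4,7}; (9,7)→{2,7}. Safe: 9. Place at column 9.
Row 5: attacked by (1,8)→{4,8}; (2,3)→{3,6}; (3,5)→{3,5,7}; (4,9)→{8,9}; (6,6)→{5,6,7}; (7,4)→{2,4,6}; (9,7)→{3,7}. Safe: 1. Place at column 1.
Row 8: attacked by (1,8)→{1,8}; (2,3)→{3,9}; (3,5)→{5}; (4,9)→{5,9}; (5,1)→{1,4}; (6,6)→{4,6,8}; (7,4)→{3,4,5}; (9,7)→{6,7,8}. Safe: 2. Place at column 2.
Columns [8, 3, 5, 9, 1, 6, 4, 2, 7], r−c [-7, -1, -2, -5, 4, 0, 3, 6, 2], r+c [9, 5, 8, 13, 6, 12, 11, 10, 16] are all distinct, so no two queens attack.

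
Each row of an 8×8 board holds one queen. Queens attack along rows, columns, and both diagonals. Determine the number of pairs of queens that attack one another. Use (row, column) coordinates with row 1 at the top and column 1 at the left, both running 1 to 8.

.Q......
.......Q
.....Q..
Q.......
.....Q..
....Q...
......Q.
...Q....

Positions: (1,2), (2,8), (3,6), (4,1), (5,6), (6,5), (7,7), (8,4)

3

Same column: (3,6)–(5,6) (column 6).
Same diagonal: (1,2)–(5,6) (|1−5| = |2−6| = 4); (5,6)–(6,5) (|5−6| = |6−5| = 1).
Total attacking pairs: 3.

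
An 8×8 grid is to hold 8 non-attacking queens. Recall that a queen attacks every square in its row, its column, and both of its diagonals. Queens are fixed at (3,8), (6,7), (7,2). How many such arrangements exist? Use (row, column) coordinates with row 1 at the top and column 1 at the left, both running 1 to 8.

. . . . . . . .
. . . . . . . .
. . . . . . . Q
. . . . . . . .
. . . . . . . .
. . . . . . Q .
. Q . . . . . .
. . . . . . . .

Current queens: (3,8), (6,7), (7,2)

4

Branch on row 1: col 1 → 1; col 3 → 2; col 4 → 0; col 5 → 1.
Sum: 1 + 2 + 0 + 1 = 4.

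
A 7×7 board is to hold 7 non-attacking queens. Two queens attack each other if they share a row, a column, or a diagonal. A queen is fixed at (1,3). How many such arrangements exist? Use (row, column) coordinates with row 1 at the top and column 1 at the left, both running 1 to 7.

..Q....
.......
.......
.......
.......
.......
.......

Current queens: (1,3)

6

Branch on row 2: col 1 → 2; col 5 → 1; col 6 → 1; col 7 → 2.
Sum: 2 + 1 + 1 + 2 = 6.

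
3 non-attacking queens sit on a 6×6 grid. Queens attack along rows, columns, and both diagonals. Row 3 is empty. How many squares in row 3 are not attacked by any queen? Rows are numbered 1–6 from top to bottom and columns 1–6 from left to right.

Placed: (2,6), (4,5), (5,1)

(2,6) attacks row 3 at column 6 and diagonals 5.
(4,5) attacks row 3 at column 5 and diagonals 4, 6.
(5,1) attacks row 3 at column 1 and diagonals 3.
Attacked columns: {1, 3, 4, 5, 6}. Safe: {2}.

1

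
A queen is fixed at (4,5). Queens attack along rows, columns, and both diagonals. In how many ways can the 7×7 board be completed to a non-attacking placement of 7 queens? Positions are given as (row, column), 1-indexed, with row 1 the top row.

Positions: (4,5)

Branch on row 1: col 1 → 0; col 3 → 1; col 4 → 1; col 6 → 1; col 7 → 1.
Sum: 0 + 1 + 1 + 1 + 1 = 4.

4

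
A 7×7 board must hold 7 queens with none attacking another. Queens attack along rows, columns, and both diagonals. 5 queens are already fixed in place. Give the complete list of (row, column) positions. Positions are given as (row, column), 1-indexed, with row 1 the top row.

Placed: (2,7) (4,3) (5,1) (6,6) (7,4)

(1,2) (2,7) (3,5) (4,3) (5,1) (6,6) (7,4)

Row 1: attacked by (2,7)→{6,7}; (4,3)→{3,6}; (5,1)→{1,5}; (6,6)→{1,6}; (7,4)→{4}. Safe: 2. Place at column 2.
Row 3: attacked by (1,2)→{2,4}; (2,7)→{6,7}; (4,3)→{2,3,4}; (5,1)→{1,3}; (6,6)→{3,6}; (7,4)→{4}. Safe: 5. Place at column 5.
Columns [2, 7, 5, 3, 1, 6, 4], r−c [-1, -5, -2, 1, 4, 0, 3], r+c [3, 9, 8, 7, 6, 12, 11] are all distinct, so no two queens attack.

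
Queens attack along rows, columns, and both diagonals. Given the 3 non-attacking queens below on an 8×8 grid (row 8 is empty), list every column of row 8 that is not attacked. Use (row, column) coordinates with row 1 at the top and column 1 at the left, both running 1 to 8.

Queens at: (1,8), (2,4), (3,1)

(1,8) attacks row 8 at column 8 and diagonals 1.
(2,4) attacks row 8 at column 4.
(3,1) attacks row 8 at column 1 and diagonals 6.
Attacked columns: {1, 4, 6, 8}. Safe: {2, 3, 5, 7}.

columns 2, 3, 5, 7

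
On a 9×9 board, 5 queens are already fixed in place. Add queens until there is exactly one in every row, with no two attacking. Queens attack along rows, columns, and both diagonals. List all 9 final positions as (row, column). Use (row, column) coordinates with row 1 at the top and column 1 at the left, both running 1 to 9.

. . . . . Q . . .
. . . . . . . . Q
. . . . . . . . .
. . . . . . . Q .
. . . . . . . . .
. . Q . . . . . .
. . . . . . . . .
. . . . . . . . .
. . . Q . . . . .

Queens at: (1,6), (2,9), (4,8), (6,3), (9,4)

Row 3: attacked by (1,6)→{4,6,8}; (2,9)→{8,9}; (4,8)→{7,8,9}; (6,3)→{3,6}; (9,4)→{4}. Safe: 1, 2, 5. Place at column 5.
Row 5: attacked by (1,6)→{2,6}; (2,9)→{6,9}; (3,5)→{3,5,7}; (4,8)→{7,8,9}; (6,3)→{2,3,4}; (9,4)→{4,8}. Safe: 1. Place at column 1.
Row 7: attacked by (1,6)→{6}; (2,9)→{4,9}; (3,5)→{1,5,9}; (4,8)→{5,8}; (5,1)→{1,3}; (6,3)→{2,3,4}; (9,4)→{2,4,6}. Safe: 7. Place at column 7.
Row 8: attacked by (1,6)→{6}; (2,9)→{3,9}; (3,5)→{5}; (4,8)→{4,8}; (5,1)→{1,4}; (6,3)→{1,3,5}; (7,7)→{6,7,8}; (9,4)→{3,4,5}. Safe: 2. Place at column 2.
Columns [6, 9, 5, 8, 1, 3, 7, 2, 4], r−c [-5, -7, -2, -4, 4, 3, 0, 6, 5], r+c [7, 11, 8, 12, 6, 9, 14, 10, 13] are all distinct, so no two queens attack.

(1,6) (2,9) (3,5) (4,8) (5,1) (6,3) (7,7) (8,2) (9,4)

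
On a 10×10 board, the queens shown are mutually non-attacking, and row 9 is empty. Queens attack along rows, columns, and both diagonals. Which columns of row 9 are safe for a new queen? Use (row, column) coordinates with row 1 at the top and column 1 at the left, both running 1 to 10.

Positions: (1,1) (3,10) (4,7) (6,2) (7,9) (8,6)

(1,1) attacks row 9 at column 1 and diagonals 9.
(3,10) attacks row 9 at column 10 and diagonals 4.
(4,7) attacks row 9 at column 7 and diagonals 2.
(6,2) attacks row 9 at column 2 and diagonals 5.
(7,9) attacks row 9 at column 9 and diagonals 7.
(8,6) attacks row 9 at column 6 and diagonals 5, 7.
Attacked columns: {1, 2, 4, 5, 6, 7, 9, 10}. Safe: {3, 8}.

columns 3, 8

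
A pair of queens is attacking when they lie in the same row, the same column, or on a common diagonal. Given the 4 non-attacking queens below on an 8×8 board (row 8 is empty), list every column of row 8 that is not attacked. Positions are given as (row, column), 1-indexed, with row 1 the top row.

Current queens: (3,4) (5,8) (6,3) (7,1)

columns 6, 7

(3,4) attacks row 8 at column 4.
(5,8) attacks row 8 at column 8 and diagonals 5.
(6,3) attacks row 8 at column 3 and diagonals 1, 5.
(7,1) attacks row 8 at column 1 and diagonals 2.
Attacked columns: {1, 2, 3, 4, 5, 8}. Safe: {6, 7}.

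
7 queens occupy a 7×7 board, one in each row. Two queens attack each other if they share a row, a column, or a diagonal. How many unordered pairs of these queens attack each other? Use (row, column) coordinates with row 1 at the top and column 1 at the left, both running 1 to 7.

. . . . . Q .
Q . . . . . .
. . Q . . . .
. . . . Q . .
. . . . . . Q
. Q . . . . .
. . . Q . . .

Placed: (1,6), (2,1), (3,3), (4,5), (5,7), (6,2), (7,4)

All columns are distinct and no two queens satisfy |Δrow| = |Δcol|, so no pair attacks.

0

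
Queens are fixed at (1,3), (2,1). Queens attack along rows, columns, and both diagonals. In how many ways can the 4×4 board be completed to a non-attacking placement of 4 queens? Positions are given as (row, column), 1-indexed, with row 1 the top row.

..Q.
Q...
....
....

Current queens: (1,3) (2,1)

Branch on row 3: col 4 → 1.
Sum: 1 = 1.

1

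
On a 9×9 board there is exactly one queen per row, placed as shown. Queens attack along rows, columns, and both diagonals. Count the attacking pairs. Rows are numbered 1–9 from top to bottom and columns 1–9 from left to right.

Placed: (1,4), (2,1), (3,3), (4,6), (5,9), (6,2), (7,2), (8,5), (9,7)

Same column: (6,2)–(7,2) (column 2).
Total attacking pairs: 1.

1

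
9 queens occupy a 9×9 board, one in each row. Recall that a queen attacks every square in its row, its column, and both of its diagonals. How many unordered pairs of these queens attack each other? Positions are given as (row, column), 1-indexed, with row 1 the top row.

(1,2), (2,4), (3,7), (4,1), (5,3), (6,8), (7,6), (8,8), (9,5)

Same column: (6,8)–(8,8) (column 8).
Same diagonal: (2,4)–(6,8) (|2−6| = |4−8| = 4); (6,8)–(9,5) (|6−9| = |8−5| = 3).
Total attacking pairs: 3.

3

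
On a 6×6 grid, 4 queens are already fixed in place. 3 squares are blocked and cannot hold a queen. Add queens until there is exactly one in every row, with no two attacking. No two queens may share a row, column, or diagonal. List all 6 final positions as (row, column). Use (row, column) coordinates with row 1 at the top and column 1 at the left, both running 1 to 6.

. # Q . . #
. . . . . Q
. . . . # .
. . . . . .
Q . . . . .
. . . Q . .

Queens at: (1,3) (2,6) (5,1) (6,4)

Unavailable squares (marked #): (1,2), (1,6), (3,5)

(1,3) (2,6) (3,2) (4,5) (5,1) (6,4)

Row 3: attacked by (1,3)→{1,3,5}; (2,6)→{5,6}; (5,1)→{1,3}; (6,4)→{1,4}. Blocked: 5. Safe: 2. Place at column 2.
Row 4: attacked by (1,3)→{3,6}; (2,6)→{4,6}; (3,2)→{1,2,3}; (5,1)→{1,2}; (6,4)→{2,4,6}. Safe: 5. Place at column 5.
Columns [3, 6, 2, 5, 1, 4], r−c [-2, -4, 1, -1, 4, 2], r+c [4, 8, 5, 9, 6, 10] are all distinct, so no two queens attack.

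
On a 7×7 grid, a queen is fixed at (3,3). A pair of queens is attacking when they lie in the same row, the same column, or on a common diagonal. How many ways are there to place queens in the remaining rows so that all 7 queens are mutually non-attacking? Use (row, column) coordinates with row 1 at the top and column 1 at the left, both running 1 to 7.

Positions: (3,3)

6

Branch on row 1: col 2 → 2; col 4 → 2; col 6 → 1; col 7 → 1.
Sum: 2 + 2 + 1 + 1 = 6.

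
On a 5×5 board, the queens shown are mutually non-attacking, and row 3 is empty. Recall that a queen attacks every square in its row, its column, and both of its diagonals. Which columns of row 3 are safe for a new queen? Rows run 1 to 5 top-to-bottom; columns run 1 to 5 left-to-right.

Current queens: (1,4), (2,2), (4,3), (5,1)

columns 5

(1,4) attacks row 3 at column 4 and diagonals 2.
(2,2) attacks row 3 at column 2 and diagonals 1, 3.
(4,3) attacks row 3 at column 3 and diagonals 2, 4.
(5,1) attacks row 3 at column 1 and diagonals 3.
Attacked columns: {1, 2, 3, 4}. Safe: {5}.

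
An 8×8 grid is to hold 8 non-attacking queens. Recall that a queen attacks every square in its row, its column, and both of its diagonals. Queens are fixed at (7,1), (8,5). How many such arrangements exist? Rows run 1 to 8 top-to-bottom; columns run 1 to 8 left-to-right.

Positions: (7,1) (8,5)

3

Branch on row 1: col 2 → 0; col 3 → 1; col 4 → 1; col 6 → 1; col 8 → 0.
Sum: 0 + 1 + 1 + 1 + 0 = 3.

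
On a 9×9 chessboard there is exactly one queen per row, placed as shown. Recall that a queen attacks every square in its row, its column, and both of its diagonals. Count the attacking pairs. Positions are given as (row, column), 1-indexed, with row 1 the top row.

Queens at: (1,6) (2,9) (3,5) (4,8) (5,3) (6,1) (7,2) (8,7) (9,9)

4

Same column: (2,9)–(9,9) (column 9).
Same diagonal: (1,6)–(6,1) (|1−6| = |6−1| = 5); (3,5)–(5,3) (|3−5| = |5−3| = 2); (6,1)–(7,2) (|6−7| = |1−2| = 1).
Total attacking pairs: 4.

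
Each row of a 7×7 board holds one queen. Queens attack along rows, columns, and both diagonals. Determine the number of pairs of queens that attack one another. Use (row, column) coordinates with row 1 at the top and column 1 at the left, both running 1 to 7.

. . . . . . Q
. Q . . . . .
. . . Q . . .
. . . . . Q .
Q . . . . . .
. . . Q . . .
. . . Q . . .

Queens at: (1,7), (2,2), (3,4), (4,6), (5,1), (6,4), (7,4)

Same column: (3,4)–(6,4) (column 4); (3,4)–(7,4) (column 4); (6,4)–(7,4) (column 4).
Same diagonal: (4,6)–(6,4) (|4−6| = |6−4| = 2).
Total attacking pairs: 4.

4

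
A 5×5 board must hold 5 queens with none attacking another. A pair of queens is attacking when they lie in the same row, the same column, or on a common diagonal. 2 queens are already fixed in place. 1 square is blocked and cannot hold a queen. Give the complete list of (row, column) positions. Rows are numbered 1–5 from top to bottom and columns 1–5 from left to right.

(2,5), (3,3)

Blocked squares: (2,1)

Row 1: attacked by (2,5)→{4,5}; (3,3)→{1,3,5}. Safe: 2. Place at column 2.
Row 4: attacked by (1,2)→{2,5}; (2,5)→{3,5}; (3,3)→{2,3,4}. Safe: 1. Place at column 1.
Row 5: attacked by (1,2)→{2}; (2,5)→{2,5}; (3,3)→{1,3,5}; (4,1)→{1,2}. Safe: 4. Place at column 4.
Columns [2, 5, 3, 1, 4], r−c [-1, -3, 0, 3, 1], r+c [3, 7, 6, 5, 9] are all distinct, so no two queens attack.

(1,2) (2,5) (3,3) (4,1) (5,4)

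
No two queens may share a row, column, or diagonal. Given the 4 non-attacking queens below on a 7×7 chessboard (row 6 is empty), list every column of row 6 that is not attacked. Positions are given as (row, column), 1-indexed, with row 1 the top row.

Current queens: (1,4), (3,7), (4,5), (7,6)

columns 1, 2

(1,4) attacks row 6 at column 4.
(3,7) attacks row 6 at column 7 and diagonals 4.
(4,5) attacks row 6 at column 5 and diagonals 3, 7.
(7,6) attacks row 6 at column 6 and diagonals 5, 7.
Attacked columns: {3, 4, 5, 6, 7}. Safe: {1, 2}.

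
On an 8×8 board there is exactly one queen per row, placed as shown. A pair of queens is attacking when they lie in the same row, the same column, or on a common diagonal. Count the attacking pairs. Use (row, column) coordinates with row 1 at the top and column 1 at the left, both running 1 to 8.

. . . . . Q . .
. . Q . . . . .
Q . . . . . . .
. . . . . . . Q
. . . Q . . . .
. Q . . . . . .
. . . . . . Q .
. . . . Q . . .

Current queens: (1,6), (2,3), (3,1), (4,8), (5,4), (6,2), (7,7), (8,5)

0

All columns are distinct and no two queens satisfy |Δrow| = |Δcol|, so no pair attacks.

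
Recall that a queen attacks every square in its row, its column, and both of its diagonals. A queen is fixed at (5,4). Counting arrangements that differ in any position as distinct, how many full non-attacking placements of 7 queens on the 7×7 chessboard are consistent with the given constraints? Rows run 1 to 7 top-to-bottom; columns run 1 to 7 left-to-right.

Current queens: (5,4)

4

Branch on row 1: col 1 → 0; col 2 → 1; col 3 → 1; col 5 → 1; col 6 → 1; col 7 → 0.
Sum: 0 + 1 + 1 + 1 + 1 + 0 = 4.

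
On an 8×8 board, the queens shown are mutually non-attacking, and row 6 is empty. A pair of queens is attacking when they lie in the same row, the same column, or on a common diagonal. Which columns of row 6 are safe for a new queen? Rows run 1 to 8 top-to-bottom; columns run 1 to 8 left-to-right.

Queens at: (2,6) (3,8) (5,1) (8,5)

(2,6) attacks row 6 at column 6 and diagonals 2.
(3,8) attacks row 6 at column 8 and diagonals 5.
(5,1) attacks row 6 at column 1 and diagonals 2.
(8,5) attacks row 6 at column 5 and diagonals 3, 7.
Attacked columns: {1, 2, 3, 5, 6, 7, 8}. Safe: {4}.

columns 4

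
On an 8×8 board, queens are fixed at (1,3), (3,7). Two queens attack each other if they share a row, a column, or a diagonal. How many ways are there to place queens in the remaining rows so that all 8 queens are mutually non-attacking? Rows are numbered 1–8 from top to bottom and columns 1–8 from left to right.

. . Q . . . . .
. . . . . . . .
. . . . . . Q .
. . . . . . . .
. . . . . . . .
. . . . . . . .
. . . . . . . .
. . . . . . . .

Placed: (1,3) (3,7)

2

Branch on row 2: col 1 → 1; col 5 → 1.
Sum: 1 + 1 = 2.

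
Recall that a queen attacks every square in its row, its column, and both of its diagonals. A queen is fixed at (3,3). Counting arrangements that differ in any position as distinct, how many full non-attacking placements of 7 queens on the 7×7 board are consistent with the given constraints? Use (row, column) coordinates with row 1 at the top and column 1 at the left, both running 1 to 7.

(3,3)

Branch on row 1: col 2 → 2; col 4 → 2; col 6 → 1; col 7 → 1.
Sum: 2 + 2 + 1 + 1 = 6.

6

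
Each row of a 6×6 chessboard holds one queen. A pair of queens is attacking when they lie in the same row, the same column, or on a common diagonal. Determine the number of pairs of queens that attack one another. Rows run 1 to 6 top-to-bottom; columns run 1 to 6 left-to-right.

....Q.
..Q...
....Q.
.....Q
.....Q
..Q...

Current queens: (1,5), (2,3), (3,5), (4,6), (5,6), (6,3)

Same column: (1,5)–(3,5) (column 5); (2,3)–(6,3) (column 3); (4,6)–(5,6) (column 6).
Same diagonal: (2,3)–(5,6) (|2−5| = |3−6| = 3); (3,5)–(4,6) (|3−4| = |5−6| = 1).
Total attacking pairs: 5.

5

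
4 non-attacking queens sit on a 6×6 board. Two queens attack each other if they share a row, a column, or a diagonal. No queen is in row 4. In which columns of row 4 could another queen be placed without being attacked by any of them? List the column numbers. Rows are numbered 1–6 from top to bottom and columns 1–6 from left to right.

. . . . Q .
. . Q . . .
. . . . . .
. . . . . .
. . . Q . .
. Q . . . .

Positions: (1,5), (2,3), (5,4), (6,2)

(1,5) attacks row 4 at column 5 and diagonals 2.
(2,3) attacks row 4 at column 3 and diagonals 1, 5.
(5,4) attacks row 4 at column 4 and diagonals 3, 5.
(6,2) attacks row 4 at column 2 and diagonals 4.
Attacked columns: {1, 2, 3, 4, 5}. Safe: {6}.

columns 6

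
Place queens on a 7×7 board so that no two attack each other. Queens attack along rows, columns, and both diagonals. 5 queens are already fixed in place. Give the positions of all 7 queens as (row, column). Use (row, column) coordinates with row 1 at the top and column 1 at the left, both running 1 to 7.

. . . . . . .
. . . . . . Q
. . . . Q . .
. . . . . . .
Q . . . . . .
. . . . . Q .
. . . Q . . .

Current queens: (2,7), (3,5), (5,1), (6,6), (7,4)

Row 1: attacked by (2,7)→{6,7}; (3,5)→{3,5,7}; (5,1)→{1,5}; (6,6)→{1,6}; (7,4)→{4}. Safe: 2. Place at column 2.
Row 4: attacked by (1,2)→{2,5}; (2,7)→{5,7}; (3,5)→{4,5,6}; (5,1)→{1,2}; (6,6)→{4,6}; (7,4)→{1,4,7}. Safe: 3. Place at column 3.
Columns [2, 7, 5, 3, 1, 6, 4], r−c [-1, -5, -2, 1, 4, 0, 3], r+c [3, 9, 8, 7, 6, 12, 11] are all distinct, so no two queens attack.

(1,2) (2,7) (3,5) (4,3) (5,1) (6,6) (7,4)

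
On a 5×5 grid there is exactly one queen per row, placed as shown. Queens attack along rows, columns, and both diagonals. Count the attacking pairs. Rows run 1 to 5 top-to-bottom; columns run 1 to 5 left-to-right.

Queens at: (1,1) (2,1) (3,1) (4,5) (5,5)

Same column: (1,1)–(2,1) (column 1); (1,1)–(3,1) (column 1); (2,1)–(3,1) (column 1); (4,5)–(5,5) (column 5).
Same diagonal: (1,1)–(5,5) (|1−5| = |1−5| = 4).
Total attacking pairs: 5.

5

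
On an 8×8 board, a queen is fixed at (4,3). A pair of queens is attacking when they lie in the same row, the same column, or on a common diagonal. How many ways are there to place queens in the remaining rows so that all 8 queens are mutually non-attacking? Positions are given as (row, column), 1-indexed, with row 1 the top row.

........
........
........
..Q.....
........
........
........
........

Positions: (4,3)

Branch on row 1: col 1 → 1; col 2 → 1; col 4 → 6; col 5 → 1; col 7 → 1; col 8 → 2.
Sum: 1 + 1 + 6 + 1 + 1 + 2 = 12.

12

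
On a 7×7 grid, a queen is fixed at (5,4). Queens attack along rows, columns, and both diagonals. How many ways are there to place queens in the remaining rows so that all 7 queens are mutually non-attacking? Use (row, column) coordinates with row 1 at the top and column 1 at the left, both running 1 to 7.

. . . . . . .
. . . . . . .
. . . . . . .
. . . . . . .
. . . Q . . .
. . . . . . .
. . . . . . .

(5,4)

Branch on row 1: col 1 → 0; col 2 → 1; col 3 → 1; col 5 → 1; col 6 → 1; col 7 → 0.
Sum: 0 + 1 + 1 + 1 + 1 + 0 = 4.

4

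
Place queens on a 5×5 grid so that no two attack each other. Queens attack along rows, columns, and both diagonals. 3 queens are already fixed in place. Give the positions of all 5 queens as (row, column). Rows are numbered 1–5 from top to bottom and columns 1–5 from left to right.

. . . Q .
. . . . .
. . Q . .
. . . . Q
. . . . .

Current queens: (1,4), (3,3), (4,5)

Row 2: attacked by (1,4)→{3,4,5}; (3,3)→{2,3,4}; (4,5)→{3,5}. Safe: 1. Place at column 1.
Row 5: attacked by (1,4)→{4}; (2,1)→{1,4}; (3,3)→{1,3,5}; (4,5)→{4,5}. Safe: 2. Place at column 2.
Columns [4, 1, 3, 5, 2], r−c [-3, 1, 0, -1, 3], r+c [5, 3, 6, 9, 7] are all distinct, so no two queens attack.

(1,4) (2,1) (3,3) (4,5) (5,2)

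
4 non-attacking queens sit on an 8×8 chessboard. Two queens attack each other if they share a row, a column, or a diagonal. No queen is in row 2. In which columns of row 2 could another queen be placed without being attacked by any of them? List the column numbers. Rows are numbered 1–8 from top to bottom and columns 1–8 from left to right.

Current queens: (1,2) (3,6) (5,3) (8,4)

columns 8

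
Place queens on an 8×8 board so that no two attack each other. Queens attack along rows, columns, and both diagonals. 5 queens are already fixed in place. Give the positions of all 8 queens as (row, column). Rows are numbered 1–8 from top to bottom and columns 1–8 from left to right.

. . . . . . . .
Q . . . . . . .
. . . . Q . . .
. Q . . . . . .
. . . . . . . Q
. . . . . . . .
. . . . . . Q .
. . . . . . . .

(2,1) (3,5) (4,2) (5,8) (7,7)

Row 1: attacked by (2,1)→{1,2}; (3,5)→{3,5,7}; (4,2)→{2,5}; (5,8)→{4,8}; (7,7)→{1,7}. Safe: 6. Place at column 6.
Row 6: attacked by (1,6)→{1,6}; (2,1)→{1,5}; (3,5)→{2,5,8}; (4,2)→{2,4}; (5,8)→{7,8}; (7,7)→{6,7,8}. Safe: 3. Place at column 3.
Row 8: attacked by (1,6)→{6}; (2,1)→{1,7}; (3,5)→{5}; (4,2)→{2,6}; (5,8)→{5,8}; (6,3)→{1,3,5}; (7,7)→{6,7,8}. Safe: 4. Place at column 4.
Columns [6, 1, 5, 2, 8, 3, 7, 4], r−c [-5, 1, -2, 2, -3, 3, 0, 4], r+c [7, 3, 8, 6, 13, 9, 14, 12] are all distinct, so no two queens attack.

(1,6) (2,1) (3,5) (4,2) (5,8) (6,3) (7,7) (8,4)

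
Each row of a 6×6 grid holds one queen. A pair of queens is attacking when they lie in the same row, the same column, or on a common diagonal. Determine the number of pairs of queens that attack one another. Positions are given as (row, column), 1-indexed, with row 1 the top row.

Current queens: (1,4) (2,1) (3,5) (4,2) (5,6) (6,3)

All columns are distinct and no two queens satisfy |Δrow| = |Δcol|, so no pair attacks.

0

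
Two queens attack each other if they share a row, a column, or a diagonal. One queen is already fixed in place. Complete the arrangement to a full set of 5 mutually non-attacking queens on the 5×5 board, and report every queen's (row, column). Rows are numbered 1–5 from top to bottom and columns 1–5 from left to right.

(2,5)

(1,3) (2,5) (3,2) (4,4) (5,1)

Row 1: attacked by (2,5)→{4,5}. Safe: 1, 2, 3. Place at column 3.
Row 3: attacked by (1,3)→{1,3,5}; (2,5)→{4,5}. Safe: 2. Place at column 2.
Row 4: attacked by (1,3)→{3}; (2,5)→{3,5}; (3,2)→{1,2,3}. Safe: 4. Place at column 4.
Row 5: attacked by (1,3)→{3}; (2,5)→{2,5}; (3,2)→{2,4}; (4,4)→{3,4,5}. Safe: 1. Place at column 1.
Columns [3, 5, 2, 4, 1], r−c [-2, -3, 1, 0, 4], r+c [4, 7, 5, 8, 6] are all distinct, so no two queens attack.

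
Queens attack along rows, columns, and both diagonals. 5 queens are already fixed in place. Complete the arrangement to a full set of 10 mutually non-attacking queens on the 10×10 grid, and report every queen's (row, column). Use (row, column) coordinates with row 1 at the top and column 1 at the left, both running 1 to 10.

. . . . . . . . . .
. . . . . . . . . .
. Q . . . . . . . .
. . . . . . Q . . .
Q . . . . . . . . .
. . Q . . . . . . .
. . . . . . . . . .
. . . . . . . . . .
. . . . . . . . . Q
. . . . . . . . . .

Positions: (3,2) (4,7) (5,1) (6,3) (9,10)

(1,9) (2,6) (3,2) (4,7) (5,1) (6,3) (7,5) (8,8) (9,10) (10,4)

Row 1: attacked by (3,2)→{2,4}; (4,7)→{4,7,10}; (5,1)→{1,5}; (6,3)→{3,8}; (9,10)→{2,10}. Safe: 6, 9. Place at column 9.
Row 2: attacked by (1,9)→{8,9,10}; (3,2)→{1,2,3}; (4,7)→{5,7,9}; (5,1)→{1,4}; (6,3)→{3,7}; (9,10)→{3,10}. Safe: 6. Place at column 6.
Row 7: attacked by (1,9)→{3,9}; (2,6)→{1,6}; (3,2)→{2,6}; (4,7)→{4,7,10}; (5,1)→{1,3}; (6,3)→{2,3,4}; (9,10)→{8,10}. Safe: 5. Place at column 5.
Row 8: attacked by (1,9)→{2,9}; (2,6)→{6}; (3,2)→{2,7}; (4,7)→{3,7}; (5,1)→{1,4}; (6,3)→{1,3,5}; (7,5)→{4,5,6}; (9,10)→{9,10}. Safe: 8. Place at column 8.
Row 10: attacked by (1,9)→{9}; (2,6)→{6}; (3,2)→{2,9}; (4,7)→{1,7}; (5,1)→{1,6}; (6,3)→{3,7}; (7,5)→{2,5,8}; (8,8)→{6,8,10}; (9,10)→{9,10}. Safe: 4. Place at column 4.
Columns [9, 6, 2, 7, 1, 3, 5, 8, 10, 4], r−c [-8, -4, 1, -3, 4, 3, 2, 0, -1, 6], r+c [10, 8, 5, 11, 6, 9, 12, 16, 19, 14] are all distinct, so no two queens attack.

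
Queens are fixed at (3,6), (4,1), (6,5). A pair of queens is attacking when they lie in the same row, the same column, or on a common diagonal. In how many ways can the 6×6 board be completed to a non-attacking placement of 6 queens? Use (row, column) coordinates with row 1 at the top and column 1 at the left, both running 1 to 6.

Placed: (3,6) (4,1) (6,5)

1

Branch on row 1: col 2 → 1; col 3 → 0.
Sum: 1 + 0 = 1.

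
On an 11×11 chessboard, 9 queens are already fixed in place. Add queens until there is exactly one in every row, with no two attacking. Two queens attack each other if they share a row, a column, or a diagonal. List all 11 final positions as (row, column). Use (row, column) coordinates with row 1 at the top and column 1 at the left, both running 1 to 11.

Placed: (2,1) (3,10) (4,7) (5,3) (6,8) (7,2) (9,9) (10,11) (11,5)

(1,6) (2,1) (3,10) (4,7) (5,3) (6,8) (7,2) (8,4) (9,9) (10,11) (11,5)

Row 1: attacked by (2,1)→{1,2}; (3,10)→{8,10}; (4,7)→{4,7,10}; (5,3)→{3,7}; (6,8)→{3,8}; (7,2)→{2,8}; (9,9)→{1,9}; (10,11)→{2,11}; (11,5)→{5}. Safe: 6. Place at column 6.
Row 8: attacked by (1,6)→{6}; (2,1)→{1,7}; (3,10)→{5,10}; (4,7)→{3,7,11}; (5,3)→{3,6}; (6,8)→{6,8,10}; (7,2)→{1,2,3}; (9,9)→{8,9,10}; (10,11)→{9,11}; (11,5)→{2,5,8}. Safe: 4. Place at column 4.
Columns [6, 1, 10, 7, 3, 8, 2, 4, 9, 11, 5], r−c [-5, 1, -7, -3, 2, -2, 5, 4, 0, -1, 6], r+c [7, 3, 13, 11, 8, 14, 9, 12, 18, 21, 16] are all distinct, so no two queens attack.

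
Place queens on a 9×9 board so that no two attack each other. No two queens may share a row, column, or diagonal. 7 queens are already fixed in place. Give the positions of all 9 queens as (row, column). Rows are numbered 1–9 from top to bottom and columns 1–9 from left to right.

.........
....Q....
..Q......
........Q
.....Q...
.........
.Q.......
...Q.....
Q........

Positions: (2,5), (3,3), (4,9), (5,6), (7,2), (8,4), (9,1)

(1,7) (2,5) (3,3) (4,9) (5,6) (6,8) (7,2) (8,4) (9,1)

Row 1: attacked by (2,5)→{4,5,6}; (3,3)→{1,3,5}; (4,9)→{6,9}; (5,6)→{2,6}; (7,2)→{2,8}; (8,4)→{4}; (9,1)→{1,9}. Safe: 7. Place at column 7.
Row 6: attacked by (1,7)→{2,7}; (2,5)→{1,5,9}; (3,3)→{3,6}; (4,9)→{7,9}; (5,6)→{5,6,7}; (7,2)→{1,2,3}; (8,4)→{2,4,6}; (9,1)→{1,4}. Safe: 8. Place at column 8.
Columns [7, 5, 3, 9, 6, 8, 2, 4, 1], r−c [-6, -3, 0, -5, -1, -2, 5, 4, 8], r+c [8, 7, 6, 13, 11, 14, 9, 12, 10] are all distinct, so no two queens attack.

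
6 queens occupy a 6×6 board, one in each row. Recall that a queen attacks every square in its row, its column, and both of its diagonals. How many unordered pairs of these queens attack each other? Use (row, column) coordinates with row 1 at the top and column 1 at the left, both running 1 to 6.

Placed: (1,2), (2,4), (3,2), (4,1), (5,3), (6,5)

3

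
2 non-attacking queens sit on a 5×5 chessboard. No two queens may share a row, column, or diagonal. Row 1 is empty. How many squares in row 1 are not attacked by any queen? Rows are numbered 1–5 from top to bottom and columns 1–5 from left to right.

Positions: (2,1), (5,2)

3

(2,1) attacks row 1 at column 1 and diagonals 2.
(5,2) attacks row 1 at column 2.
Attacked columns: {1, 2}. Safe: {3, 4, 5}.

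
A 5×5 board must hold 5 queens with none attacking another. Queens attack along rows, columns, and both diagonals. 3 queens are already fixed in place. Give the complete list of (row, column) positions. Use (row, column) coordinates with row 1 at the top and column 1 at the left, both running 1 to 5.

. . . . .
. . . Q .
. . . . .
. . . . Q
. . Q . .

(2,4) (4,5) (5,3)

(1,1) (2,4) (3,2) (4,5) (5,3)

Row 1: attacked by (2,4)→{3,4,5}; (4,5)→{2,5}; (5,3)→{3}. Safe: 1. Place at column 1.
Row 3: attacked by (1,1)→{1,3}; (2,4)→{3,4,5}; (4,5)→{4,5}; (5,3)→{1,3,5}. Safe: 2. Place at column 2.
Columns [1, 4, 2, 5, 3], r−c [0, -2, 1, -1, 2], r+c [2, 6, 5, 9, 8] are all distinct, so no two queens attack.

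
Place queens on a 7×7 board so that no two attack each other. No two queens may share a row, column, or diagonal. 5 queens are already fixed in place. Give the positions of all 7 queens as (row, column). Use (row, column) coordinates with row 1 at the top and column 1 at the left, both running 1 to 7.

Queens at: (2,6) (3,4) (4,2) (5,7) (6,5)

(1,1) (2,6) (3,4) (4,2) (5,7) (6,5) (7,3)

Row 1: attacked by (2,6)→{5,6,7}; (3,4)→{2,4,6}; (4,2)→{2,5}; (5,7)→{3,7}; (6,5)→{5}. Safe: 1. Place at column 1.
Row 7: attacked by (1,1)→{1,7}; (2,6)→{1,6}; (3,4)→{4}; (4,2)→{2,5}; (5,7)→{5,7}; (6,5)→{4,5,6}. Safe: 3. Place at column 3.
Columns [1, 6, 4, 2, 7, 5, 3], r−c [0, -4, -1, 2, -2, 1, 4], r+c [2, 8, 7, 6, 12, 11, 10] are all distinct, so no two queens attack.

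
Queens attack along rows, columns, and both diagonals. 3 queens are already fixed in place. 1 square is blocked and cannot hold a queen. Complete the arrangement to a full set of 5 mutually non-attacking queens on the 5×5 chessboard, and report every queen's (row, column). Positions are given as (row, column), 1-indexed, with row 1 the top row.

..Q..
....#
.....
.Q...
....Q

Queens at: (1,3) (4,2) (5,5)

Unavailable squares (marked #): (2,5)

(1,3) (2,1) (3,4) (4,2) (5,5)

Row 2: attacked by (1,3)→{2,3,4}; (4,2)→{2,4}; (5,5)→{2,5}. Blocked: 5. Safe: 1. Place at column 1.
Row 3: attacked by (1,3)→{1,3,5}; (2,1)→{1,2}; (4,2)→{1,2,3}; (5,5)→{3,5}. Safe: 4. Place at column 4.
Columns [3, 1, 4, 2, 5], r−c [-2, 1, -1, 2, 0], r+c [4, 3, 7, 6, 10] are all distinct, so no two queens attack.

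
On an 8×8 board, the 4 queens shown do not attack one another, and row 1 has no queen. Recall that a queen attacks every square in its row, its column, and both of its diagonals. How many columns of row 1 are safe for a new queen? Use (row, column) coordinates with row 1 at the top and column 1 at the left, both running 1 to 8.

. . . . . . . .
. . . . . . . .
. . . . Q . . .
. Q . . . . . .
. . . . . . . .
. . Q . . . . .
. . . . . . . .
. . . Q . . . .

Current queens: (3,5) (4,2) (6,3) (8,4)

(3,5) attacks row 1 at column 5 and diagonals 3, 7.
(4,2) attacks row 1 at column 2 and diagonals 5.
(6,3) attacks row 1 at column 3 and diagonals 8.
(8,4) attacks row 1 at column 4.
Attacked columns: {2, 3, 4, 5, 7, 8}. Safe: {1, 6}.

2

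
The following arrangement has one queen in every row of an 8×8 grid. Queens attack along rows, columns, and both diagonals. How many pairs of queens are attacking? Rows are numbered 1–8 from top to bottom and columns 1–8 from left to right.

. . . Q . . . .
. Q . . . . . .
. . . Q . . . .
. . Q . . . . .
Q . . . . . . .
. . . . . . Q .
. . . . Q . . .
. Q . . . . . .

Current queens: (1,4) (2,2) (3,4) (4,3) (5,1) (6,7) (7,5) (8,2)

Same column: (1,4)–(3,4) (column 4); (2,2)–(8,2) (column 2).
Same diagonal: (3,4)–(4,3) (|3−4| = |4−3| = 1); (3,4)–(6,7) (|3−6| = |4−7| = 3).
Total attacking pairs: 4.

4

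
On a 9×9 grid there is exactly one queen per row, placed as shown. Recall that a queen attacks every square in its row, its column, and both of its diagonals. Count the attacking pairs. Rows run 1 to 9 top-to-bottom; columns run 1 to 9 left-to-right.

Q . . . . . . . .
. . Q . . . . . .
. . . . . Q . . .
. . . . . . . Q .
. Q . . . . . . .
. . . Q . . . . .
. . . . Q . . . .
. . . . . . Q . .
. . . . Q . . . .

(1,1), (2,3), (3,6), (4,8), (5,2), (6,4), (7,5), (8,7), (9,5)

Same column: (7,5)–(9,5) (column 5).
Same diagonal: (4,8)–(7,5) (|4−7| = |8−5| = 3); (6,4)–(7,5) (|6−7| = |4−5| = 1).
Total attacking pairs: 3.

3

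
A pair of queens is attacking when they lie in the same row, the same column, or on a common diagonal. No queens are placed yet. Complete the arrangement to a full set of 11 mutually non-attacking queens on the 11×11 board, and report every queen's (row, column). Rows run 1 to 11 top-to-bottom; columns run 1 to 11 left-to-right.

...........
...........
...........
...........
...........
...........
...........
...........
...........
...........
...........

(1,9) (2,2) (3,5) (4,7) (5,11) (6,1) (7,6) (8,4) (9,10) (10,8) (11,3)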